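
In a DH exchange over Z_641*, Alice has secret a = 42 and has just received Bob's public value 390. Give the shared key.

Shared key K = 390^42 mod 641.
390^1 ≡ 390 (mod 641)
390^2 = (390^1)^2 ≡ 390^2 = 152100 ≡ 183 (mod 641)
390^4 = (390^2)^2 ≡ 183^2 = 33489 ≡ 157 (mod 641)
390^8 = (390^4)^2 ≡ 157^2 = 24649 ≡ 291 (mod 641)
390^16 = (390^8)^2 ≡ 291^2 = 84681 ≡ 69 (mod 641)
390^32 = (390^16)^2 ≡ 69^2 = 4761 ≡ 274 (mod 641)
390^42 = 390^32 · 390^8 · 390^2 ≡ 274 · 291 · 183 ≡ 239 (mod 641).

239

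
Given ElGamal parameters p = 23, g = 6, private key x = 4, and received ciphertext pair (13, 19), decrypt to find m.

Shared mask s = c₁^x mod p = 13^4 mod 23.
13^1 ≡ 13 (mod 23)
13^2 = (13^1)^2 ≡ 13^2 = 169 ≡ 8 (mod 23)
13^4 = (13^2)^2 ≡ 8^2 = 64 ≡ 18 (mod 23)
So s = 18; s⁻¹ ≡ 9 (mod 23).
m = c₂ · s⁻¹ mod 23 = 19 · 9 mod 23 = 10.

10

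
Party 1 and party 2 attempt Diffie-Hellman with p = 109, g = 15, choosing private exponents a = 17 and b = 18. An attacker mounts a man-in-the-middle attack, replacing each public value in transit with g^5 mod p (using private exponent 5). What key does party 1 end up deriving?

49

Party 1 receives an attacker's public value M = 15^5 mod 109 instead of the honest one.
15^1 ≡ 15 (mod 109)
15^2 = (15^1)^2 ≡ 15^2 = 225 ≡ 7 (mod 109)
15^4 = (15^2)^2 ≡ 7^2 = 49 ≡ 49 (mod 109)
15^5 = 15^4 · 15^1 ≡ 49 · 15 ≡ 81 (mod 109).
So M = 81. Party 1 computes K = M^17 mod 109.
81^1 ≡ 81 (mod 109)
81^2 = (81^1)^2 ≡ 81^2 = 6561 ≡ 21 (mod 109)
81^4 = (81^2)^2 ≡ 21^2 = 441 ≡ 5 (mod 109)
81^8 = (81^4)^2 ≡ 5^2 = 25 ≡ 25 (mod 109)
81^16 = (81^8)^2 ≡ 25^2 = 625 ≡ 80 (mod 109)
81^17 = 81^16 · 81^1 ≡ 80 · 81 ≡ 49 (mod 109).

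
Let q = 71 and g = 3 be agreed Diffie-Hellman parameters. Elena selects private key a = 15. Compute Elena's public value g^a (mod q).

20

Public value = 3^15 (mod 71).
3^1 ≡ 3 (mod 71)
3^2 = (3^1)^2 ≡ 3^2 = 9 ≡ 9 (mod 71)
3^4 = (3^2)^2 ≡ 9^2 = 81 ≡ 10 (mod 71)
3^8 = (3^4)^2 ≡ 10^2 = 100 ≡ 29 (mod 71)
3^15 = 3^8 · 3^4 · 3^2 · 3^1 ≡ 29 · 10 · 9 · 3 ≡ 20 (mod 71).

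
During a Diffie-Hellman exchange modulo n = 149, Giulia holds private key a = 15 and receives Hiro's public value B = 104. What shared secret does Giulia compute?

Shared key K = 104^15 mod 149.
104^1 ≡ 104 (mod 149)
104^2 = (104^1)^2 ≡ 104^2 = 10816 ≡ 88 (mod 149)
104^4 = (104^2)^2 ≡ 88^2 = 7744 ≡ 145 (mod 149)
104^8 = (104^4)^2 ≡ 145^2 = 21025 ≡ 16 (mod 149)
104^15 = 104^8 · 104^4 · 104^2 · 104^1 ≡ 16 · 145 · 88 · 104 ≡ 140 (mod 149).

140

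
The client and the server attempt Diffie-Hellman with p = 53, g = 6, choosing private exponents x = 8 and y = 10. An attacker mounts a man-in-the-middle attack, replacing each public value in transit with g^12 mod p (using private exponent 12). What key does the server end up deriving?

49

The server receives an attacker's public value M = 6^12 mod 53 instead of the honest one.
6^1 ≡ 6 (mod 53)
6^2 = (6^1)^2 ≡ 6^2 = 36 ≡ 36 (mod 53)
6^4 = (6^2)^2 ≡ 36^2 = 1296 ≡ 24 (mod 53)
6^8 = (6^4)^2 ≡ 24^2 = 576 ≡ 46 (mod 53)
6^12 = 6^8 · 6^4 ≡ 46 · 24 ≡ 44 (mod 53).
So M = 44. The server computes K = M^10 mod 53.
44^1 ≡ 44 (mod 53)
44^2 = (44^1)^2 ≡ 44^2 = 1936 ≡ 28 (mod 53)
44^4 = (44^2)^2 ≡ 28^2 = 784 ≡ 42 (mod 53)
44^8 = (44^4)^2 ≡ 42^2 = 1764 ≡ 15 (mod 53)
44^10 = 44^8 · 44^2 ≡ 15 · 28 ≡ 49 (mod 53).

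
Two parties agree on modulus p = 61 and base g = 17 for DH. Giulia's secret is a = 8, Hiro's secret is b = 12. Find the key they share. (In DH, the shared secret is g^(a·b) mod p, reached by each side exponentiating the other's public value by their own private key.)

9

Hiro sends B = g^b mod p = 17^12 mod 61.
17^1 ≡ 17 (mod 61)
17^2 = (17^1)^2 ≡ 17^2 = 289 ≡ 45 (mod 61)
17^4 = (17^2)^2 ≡ 45^2 = 2025 ≡ 12 (mod 61)
17^8 = (17^4)^2 ≡ 12^2 = 144 ≡ 22 (mod 61)
17^12 = 17^8 · 17^4 ≡ 22 · 12 ≡ 20 (mod 61).
So B = 20. Giulia then computes K = B^a mod p = 20^8 mod 61.
20^1 ≡ 20 (mod 61)
20^2 = (20^1)^2 ≡ 20^2 = 400 ≡ 34 (mod 61)
20^4 = (20^2)^2 ≡ 34^2 = 1156 ≡ 58 (mod 61)
20^8 = (20^4)^2 ≡ 58^2 = 3364 ≡ 9 (mod 61)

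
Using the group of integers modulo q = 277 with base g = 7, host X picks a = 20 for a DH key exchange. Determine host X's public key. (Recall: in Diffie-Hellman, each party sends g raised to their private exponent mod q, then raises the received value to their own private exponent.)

Public value = 7^20 mod 277.
7^1 ≡ 7 (mod 277)
7^2 = (7^1)^2 ≡ 7^2 = 49 ≡ 49 (mod 277)
7^4 = (7^2)^2 ≡ 49^2 = 2401 ≡ 185 (mod 277)
7^8 = (7^4)^2 ≡ 185^2 = 34225 ≡ 154 (mod 277)
7^16 = (7^8)^2 ≡ 154^2 = 23716 ≡ 171 (mod 277)
7^20 = 7^16 · 7^4 ≡ 171 · 185 ≡ 57 (mod 277).

57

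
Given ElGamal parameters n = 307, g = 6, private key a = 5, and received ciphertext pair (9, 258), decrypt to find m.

Shared mask s = c₁^a mod n = 9^5 mod 307.
9^1 ≡ 9 (mod 307)
9^2 = (9^1)^2 ≡ 9^2 = 81 ≡ 81 (mod 307)
9^4 = (9^2)^2 ≡ 81^2 = 6561 ≡ 114 (mod 307)
9^5 = 9^4 · 9^1 ≡ 114 · 9 ≡ 105 (mod 307).
So s = 105; s⁻¹ ≡ 269 (mod 307).
m = c₂ · s⁻¹ mod 307 = 258 · 269 mod 307 = 20.

20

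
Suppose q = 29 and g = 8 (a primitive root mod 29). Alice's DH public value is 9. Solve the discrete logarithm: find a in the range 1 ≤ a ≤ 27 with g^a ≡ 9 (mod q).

22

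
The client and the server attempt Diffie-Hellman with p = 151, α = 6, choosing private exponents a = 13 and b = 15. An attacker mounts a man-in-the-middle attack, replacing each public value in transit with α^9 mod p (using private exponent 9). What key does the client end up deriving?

The client receives an attacker's public value M = 6^9 mod 151 instead of the honest one.
6^1 ≡ 6 (mod 151)
6^2 = (6^1)^2 ≡ 6^2 = 36 ≡ 36 (mod 151)
6^4 = (6^2)^2 ≡ 36^2 = 1296 ≡ 88 (mod 151)
6^8 = (6^4)^2 ≡ 88^2 = 7744 ≡ 43 (mod 151)
6^9 = 6^8 · 6^1 ≡ 43 · 6 ≡ 107 (mod 151).
So M = 107. The client computes K = M^13 mod 151.
107^1 ≡ 107 (mod 151)
107^2 = (107^1)^2 ≡ 107^2 = 11449 ≡ 124 (mod 151)
107^4 = (107^2)^2 ≡ 124^2 = 15376 ≡ 125 (mod 151)
107^8 = (107^4)^2 ≡ 125^2 = 15625 ≡ 72 (mod 151)
107^13 = 107^8 · 107^4 · 107^1 ≡ 72 · 125 · 107 ≡ 73 (mod 151).

73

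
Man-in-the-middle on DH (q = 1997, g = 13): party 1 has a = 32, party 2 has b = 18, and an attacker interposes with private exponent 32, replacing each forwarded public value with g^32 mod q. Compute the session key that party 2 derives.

143

Party 2 receives an attacker's public value M = 13^32 mod 1997 instead of the honest one.
13^1 ≡ 13 (mod 1997)
13^2 = (13^1)^2 ≡ 13^2 = 169 ≡ 169 (mod 1997)
13^4 = (13^2)^2 ≡ 169^2 = 28561 ≡ 603 (mod 1997)
13^8 = (13^4)^2 ≡ 603^2 = 363609 ≡ 155 (mod 1997)
13^16 = (13^8)^2 ≡ 155^2 = 24025 ≡ 61 (mod 1997)
13^32 = (13^16)^2 ≡ 61^2 = 3721 ≡ 1724 (mod 1997)
So M = 1724. Party 2 computes K = M^18 mod 1997.
1724^1 ≡ 1724 (mod 1997)
1724^2 = (1724^1)^2 ≡ 1724^2 = 2972176 ≡ 640 (mod 1997)
1724^4 = (1724^2)^2 ≡ 640^2 = 409600 ≡ 215 (mod 1997)
1724^8 = (1724^4)^2 ≡ 215^2 = 46225 ≡ 294 (mod 1997)
1724^16 = (1724^8)^2 ≡ 294^2 = 86436 ≡ 565 (mod 1997)
1724^18 = 1724^16 · 1724^2 ≡ 565 · 640 ≡ 143 (mod 1997).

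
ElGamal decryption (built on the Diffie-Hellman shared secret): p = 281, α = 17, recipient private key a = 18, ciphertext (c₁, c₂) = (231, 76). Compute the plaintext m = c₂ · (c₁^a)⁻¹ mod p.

Shared mask s = c₁^a mod p = 231^18 mod 281.
231^1 ≡ 231 (mod 281)
231^2 = (231^1)^2 ≡ 231^2 = 53361 ≡ 252 (mod 281)
231^4 = (231^2)^2 ≡ 252^2 = 63504 ≡ 279 (mod 281)
231^8 = (231^4)^2 ≡ 279^2 = 77841 ≡ 4 (mod 281)
231^16 = (231^8)^2 ≡ 4^2 = 16 ≡ 16 (mod 281)
231^18 = 231^16 · 231^2 ≡ 16 · 252 ≡ 98 (mod 281).
So s = 98; s⁻¹ ≡ 238 (mod 281).
m = c₂ · s⁻¹ mod 281 = 76 · 238 mod 281 = 104.

104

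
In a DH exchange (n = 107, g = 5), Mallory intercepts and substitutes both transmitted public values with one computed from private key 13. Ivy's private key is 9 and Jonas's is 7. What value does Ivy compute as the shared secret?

Ivy receives Mallory's public value M = 5^13 mod 107 instead of the honest one.
5^1 ≡ 5 (mod 107)
5^2 = (5^1)^2 ≡ 5^2 = 25 ≡ 25 (mod 107)
5^4 = (5^2)^2 ≡ 25^2 = 625 ≡ 90 (mod 107)
5^8 = (5^4)^2 ≡ 90^2 = 8100 ≡ 75 (mod 107)
5^13 = 5^8 · 5^4 · 5^1 ≡ 75 · 90 · 5 ≡ 45 (mod 107).
So M = 45. Ivy computes K = M^9 mod 107.
45^1 ≡ 45 (mod 107)
45^2 = (45^1)^2 ≡ 45^2 = 2025 ≡ 99 (mod 107)
45^4 = (45^2)^2 ≡ 99^2 = 9801 ≡ 64 (mod 107)
45^8 = (45^4)^2 ≡ 64^2 = 4096 ≡ 30 (mod 107)
45^9 = 45^8 · 45^1 ≡ 30 · 45 ≡ 66 (mod 107).

66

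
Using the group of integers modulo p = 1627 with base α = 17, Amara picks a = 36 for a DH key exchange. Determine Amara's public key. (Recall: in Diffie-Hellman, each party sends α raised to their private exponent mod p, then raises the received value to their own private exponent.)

Public value = 17^36 (mod 1627).
17^1 ≡ 17 (mod 1627)
17^2 = (17^1)^2 ≡ 17^2 = 289 ≡ 289 (mod 1627)
17^4 = (17^2)^2 ≡ 289^2 = 83521 ≡ 544 (mod 1627)
17^8 = (17^4)^2 ≡ 544^2 = 295936 ≡ 1449 (mod 1627)
17^16 = (17^8)^2 ≡ 1449^2 = 2099601 ≡ 771 (mod 1627)
17^32 = (17^16)^2 ≡ 771^2 = 594441 ≡ 586 (mod 1627)
17^36 = 17^32 · 17^4 ≡ 586 · 544 ≡ 1519 (mod 1627).

1519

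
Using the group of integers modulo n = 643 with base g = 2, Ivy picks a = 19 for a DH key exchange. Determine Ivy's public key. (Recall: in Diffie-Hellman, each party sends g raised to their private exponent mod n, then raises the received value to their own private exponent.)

243

Public value = 2^19 mod 643.
2^1 ≡ 2 (mod 643)
2^2 = (2^1)^2 ≡ 2^2 = 4 ≡ 4 (mod 643)
2^4 = (2^2)^2 ≡ 4^2 = 16 ≡ 16 (mod 643)
2^8 = (2^4)^2 ≡ 16^2 = 256 ≡ 256 (mod 643)
2^16 = (2^8)^2 ≡ 256^2 = 65536 ≡ 593 (mod 643)
2^19 = 2^16 · 2^2 · 2^1 ≡ 593 · 4 · 2 ≡ 243 (mod 643).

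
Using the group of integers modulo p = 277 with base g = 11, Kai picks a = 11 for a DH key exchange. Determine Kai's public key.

24

Public value = 11^{11} \pmod{277}.
11^1 ≡ 11 (mod 277)
11^2 = (11^1)^2 ≡ 11^2 = 121 ≡ 121 (mod 277)
11^4 = (11^2)^2 ≡ 121^2 = 14641 ≡ 237 (mod 277)
11^8 = (11^4)^2 ≡ 237^2 = 56169 ≡ 215 (mod 277)
11^11 = 11^8 · 11^2 · 11^1 ≡ 215 · 121 · 11 ≡ 24 (mod 277).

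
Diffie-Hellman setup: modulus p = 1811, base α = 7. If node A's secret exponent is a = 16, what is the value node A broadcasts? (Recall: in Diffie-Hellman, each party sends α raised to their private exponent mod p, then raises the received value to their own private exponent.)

231

Public value = 7^16 mod 1811.
7^1 ≡ 7 (mod 1811)
7^2 = (7^1)^2 ≡ 7^2 = 49 ≡ 49 (mod 1811)
7^4 = (7^2)^2 ≡ 49^2 = 2401 ≡ 590 (mod 1811)
7^8 = (7^4)^2 ≡ 590^2 = 348100 ≡ 388 (mod 1811)
7^16 = (7^8)^2 ≡ 388^2 = 150544 ≡ 231 (mod 1811)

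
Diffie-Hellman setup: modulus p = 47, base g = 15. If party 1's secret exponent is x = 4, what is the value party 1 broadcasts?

Public value = 15^4 mod 47.
15^1 ≡ 15 (mod 47)
15^2 = (15^1)^2 ≡ 15^2 = 225 ≡ 37 (mod 47)
15^4 = (15^2)^2 ≡ 37^2 = 1369 ≡ 6 (mod 47)

6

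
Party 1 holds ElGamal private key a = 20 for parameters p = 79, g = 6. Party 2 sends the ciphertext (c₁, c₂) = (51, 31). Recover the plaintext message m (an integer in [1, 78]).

18

Shared mask s = c₁^a mod p = 51^20 mod 79.
51^1 ≡ 51 (mod 79)
51^2 = (51^1)^2 ≡ 51^2 = 2601 ≡ 73 (mod 79)
51^4 = (51^2)^2 ≡ 73^2 = 5329 ≡ 36 (mod 79)
51^8 = (51^4)^2 ≡ 36^2 = 1296 ≡ 32 (mod 79)
51^16 = (51^8)^2 ≡ 32^2 = 1024 ≡ 76 (mod 79)
51^20 = 51^16 · 51^4 ≡ 76 · 36 ≡ 50 (mod 79).
So s = 50; s⁻¹ ≡ 49 (mod 79).
m = c₂ · s⁻¹ mod 79 = 31 · 49 mod 79 = 18.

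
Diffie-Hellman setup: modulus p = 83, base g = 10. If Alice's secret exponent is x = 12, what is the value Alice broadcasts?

7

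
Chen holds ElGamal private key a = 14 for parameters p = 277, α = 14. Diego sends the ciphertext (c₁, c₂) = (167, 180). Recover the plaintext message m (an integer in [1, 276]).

257

Shared mask s = c₁^a mod p = 167^14 mod 277.
167^1 ≡ 167 (mod 277)
167^2 = (167^1)^2 ≡ 167^2 = 27889 ≡ 189 (mod 277)
167^4 = (167^2)^2 ≡ 189^2 = 35721 ≡ 265 (mod 277)
167^8 = (167^4)^2 ≡ 265^2 = 70225 ≡ 144 (mod 277)
167^14 = 167^8 · 167^4 · 167^2 ≡ 144 · 265 · 189 ≡ 268 (mod 277).
So s = 268; s⁻¹ ≡ 123 (mod 277).
m = c₂ · s⁻¹ mod 277 = 180 · 123 mod 277 = 257.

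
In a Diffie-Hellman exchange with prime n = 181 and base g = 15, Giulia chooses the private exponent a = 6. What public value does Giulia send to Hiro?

114

Public value = 15^6 (mod 181).
15^1 ≡ 15 (mod 181)
15^2 = (15^1)^2 ≡ 15^2 = 225 ≡ 44 (mod 181)
15^4 = (15^2)^2 ≡ 44^2 = 1936 ≡ 126 (mod 181)
15^6 = 15^4 · 15^2 ≡ 126 · 44 ≡ 114 (mod 181).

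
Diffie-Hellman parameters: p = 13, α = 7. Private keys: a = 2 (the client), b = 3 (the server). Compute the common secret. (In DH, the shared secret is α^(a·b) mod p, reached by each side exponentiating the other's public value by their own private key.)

The client sends A = α^a mod p = 7^2 mod 13.
7^1 ≡ 7 (mod 13)
7^2 = (7^1)^2 ≡ 7^2 = 49 ≡ 10 (mod 13)
So A = 10. The server then computes K = A^b mod p = 10^3 mod 13.
10^1 ≡ 10 (mod 13)
10^2 = (10^1)^2 ≡ 10^2 = 100 ≡ 9 (mod 13)
10^3 = 10^2 · 10^1 ≡ 9 · 10 ≡ 12 (mod 13).

12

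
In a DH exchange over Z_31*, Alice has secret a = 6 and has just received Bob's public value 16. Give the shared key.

16

Shared key K = 16^6 mod 31.
16^1 ≡ 16 (mod 31)
16^2 = (16^1)^2 ≡ 16^2 = 256 ≡ 8 (mod 31)
16^4 = (16^2)^2 ≡ 8^2 = 64 ≡ 2 (mod 31)
16^6 = 16^4 · 16^2 ≡ 2 · 8 ≡ 16 (mod 31).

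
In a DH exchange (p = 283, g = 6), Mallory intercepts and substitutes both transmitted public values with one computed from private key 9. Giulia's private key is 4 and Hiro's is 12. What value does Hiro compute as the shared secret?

Hiro receives Mallory's public value M = 6^9 mod 283 instead of the honest one.
6^1 ≡ 6 (mod 283)
6^2 = (6^1)^2 ≡ 6^2 = 36 ≡ 36 (mod 283)
6^4 = (6^2)^2 ≡ 36^2 = 1296 ≡ 164 (mod 283)
6^8 = (6^4)^2 ≡ 164^2 = 26896 ≡ 11 (mod 283)
6^9 = 6^8 · 6^1 ≡ 11 · 6 ≡ 66 (mod 283).
So M = 66. Hiro computes K = M^12 mod 283.
66^1 ≡ 66 (mod 283)
66^2 = (66^1)^2 ≡ 66^2 = 4356 ≡ 111 (mod 283)
66^4 = (66^2)^2 ≡ 111^2 = 12321 ≡ 152 (mod 283)
66^8 = (66^4)^2 ≡ 152^2 = 23104 ≡ 181 (mod 283)
66^12 = 66^8 · 66^4 ≡ 181 · 152 ≡ 61 (mod 283).

61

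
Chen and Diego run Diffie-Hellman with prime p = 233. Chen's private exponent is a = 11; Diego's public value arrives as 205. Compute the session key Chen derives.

Shared key K = 205^11 mod 233.
205^1 ≡ 205 (mod 233)
205^2 = (205^1)^2 ≡ 205^2 = 42025 ≡ 85 (mod 233)
205^4 = (205^2)^2 ≡ 85^2 = 7225 ≡ 2 (mod 233)
205^8 = (205^4)^2 ≡ 2^2 = 4 ≡ 4 (mod 233)
205^11 = 205^8 · 205^2 · 205^1 ≡ 4 · 85 · 205 ≡ 33 (mod 233).

33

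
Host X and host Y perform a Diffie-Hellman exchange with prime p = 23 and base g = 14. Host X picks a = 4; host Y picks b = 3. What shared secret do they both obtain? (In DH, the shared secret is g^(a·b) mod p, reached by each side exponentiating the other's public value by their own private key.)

9

Host X sends A = g^a mod p = 14^4 mod 23.
14^1 ≡ 14 (mod 23)
14^2 = (14^1)^2 ≡ 14^2 = 196 ≡ 12 (mod 23)
14^4 = (14^2)^2 ≡ 12^2 = 144 ≡ 6 (mod 23)
So A = 6. Host Y then computes K = A^b mod p = 6^3 mod 23.
6^1 ≡ 6 (mod 23)
6^2 = (6^1)^2 ≡ 6^2 = 36 ≡ 13 (mod 23)
6^3 = 6^2 · 6^1 ≡ 13 · 6 ≡ 9 (mod 23).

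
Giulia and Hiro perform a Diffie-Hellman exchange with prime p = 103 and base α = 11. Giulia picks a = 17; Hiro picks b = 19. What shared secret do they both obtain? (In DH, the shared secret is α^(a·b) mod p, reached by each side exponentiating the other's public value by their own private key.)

Hiro sends B = α^b mod p = 11^19 mod 103.
11^1 ≡ 11 (mod 103)
11^2 = (11^1)^2 ≡ 11^2 = 121 ≡ 18 (mod 103)
11^4 = (11^2)^2 ≡ 18^2 = 324 ≡ 15 (mod 103)
11^8 = (11^4)^2 ≡ 15^2 = 225 ≡ 19 (mod 103)
11^16 = (11^8)^2 ≡ 19^2 = 361 ≡ 52 (mod 103)
11^19 = 11^16 · 11^2 · 11^1 ≡ 52 · 18 · 11 ≡ 99 (mod 103).
So B = 99. Giulia then computes K = B^a mod p = 99^17 mod 103.
99^1 ≡ 99 (mod 103)
99^2 = (99^1)^2 ≡ 99^2 = 9801 ≡ 16 (mod 103)
99^4 = (99^2)^2 ≡ 16^2 = 256 ≡ 50 (mod 103)
99^8 = (99^4)^2 ≡ 50^2 = 2500 ≡ 28 (mod 103)
99^16 = (99^8)^2 ≡ 28^2 = 784 ≡ 63 (mod 103)
99^17 = 99^16 · 99^1 ≡ 63 · 99 ≡ 57 (mod 103).

57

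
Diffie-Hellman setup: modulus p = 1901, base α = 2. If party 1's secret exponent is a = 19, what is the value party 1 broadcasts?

1513

Public value = 2^19 mod 1901.
2^1 ≡ 2 (mod 1901)
2^2 = (2^1)^2 ≡ 2^2 = 4 ≡ 4 (mod 1901)
2^4 = (2^2)^2 ≡ 4^2 = 16 ≡ 16 (mod 1901)
2^8 = (2^4)^2 ≡ 16^2 = 256 ≡ 256 (mod 1901)
2^16 = (2^8)^2 ≡ 256^2 = 65536 ≡ 902 (mod 1901)
2^19 = 2^16 · 2^2 · 2^1 ≡ 902 · 4 · 2 ≡ 1513 (mod 1901).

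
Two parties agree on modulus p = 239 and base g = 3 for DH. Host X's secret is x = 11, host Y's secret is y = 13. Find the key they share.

182

Host X sends A = g^x mod p = 3^11 mod 239.
3^1 ≡ 3 (mod 239)
3^2 = (3^1)^2 ≡ 3^2 = 9 ≡ 9 (mod 239)
3^4 = (3^2)^2 ≡ 9^2 = 81 ≡ 81 (mod 239)
3^8 = (3^4)^2 ≡ 81^2 = 6561 ≡ 108 (mod 239)
3^11 = 3^8 · 3^2 · 3^1 ≡ 108 · 9 · 3 ≡ 48 (mod 239).
So A = 48. Host Y then computes K = A^y mod p = 48^13 mod 239.
48^1 ≡ 48 (mod 239)
48^2 = (48^1)^2 ≡ 48^2 = 2304 ≡ 153 (mod 239)
48^4 = (48^2)^2 ≡ 153^2 = 23409 ≡ 226 (mod 239)
48^8 = (48^4)^2 ≡ 226^2 = 51076 ≡ 169 (mod 239)
48^13 = 48^8 · 48^4 · 48^1 ≡ 169 · 226 · 48 ≡ 182 (mod 239).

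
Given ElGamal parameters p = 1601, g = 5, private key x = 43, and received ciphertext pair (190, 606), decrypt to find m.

Shared mask s = c₁^x mod p = 190^43 mod 1601.
190^1 ≡ 190 (mod 1601)
190^2 = (190^1)^2 ≡ 190^2 = 36100 ≡ 878 (mod 1601)
190^4 = (190^2)^2 ≡ 878^2 = 770884 ≡ 803 (mod 1601)
190^8 = (190^4)^2 ≡ 803^2 = 644809 ≡ 1207 (mod 1601)
190^16 = (190^8)^2 ≡ 1207^2 = 1456849 ≡ 1540 (mod 1601)
190^32 = (190^16)^2 ≡ 1540^2 = 2371600 ≡ 519 (mod 1601)
190^43 = 190^32 · 190^8 · 190^2 · 190^1 ≡ 519 · 1207 · 878 · 190 ≡ 385 (mod 1601).
So s = 385; s⁻¹ ≡ 1181 (mod 1601).
m = c₂ · s⁻¹ mod 1601 = 606 · 1181 mod 1601 = 39.

39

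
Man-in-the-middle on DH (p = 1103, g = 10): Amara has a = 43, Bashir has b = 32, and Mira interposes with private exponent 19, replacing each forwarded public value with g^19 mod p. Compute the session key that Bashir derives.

256

Bashir receives Mira's public value M = 10^19 mod 1103 instead of the honest one.
10^1 ≡ 10 (mod 1103)
10^2 = (10^1)^2 ≡ 10^2 = 100 ≡ 100 (mod 1103)
10^4 = (10^2)^2 ≡ 100^2 = 10000 ≡ 73 (mod 1103)
10^8 = (10^4)^2 ≡ 73^2 = 5329 ≡ 917 (mod 1103)
10^16 = (10^8)^2 ≡ 917^2 = 840889 ≡ 403 (mod 1103)
10^19 = 10^16 · 10^2 · 10^1 ≡ 403 · 100 · 10 ≡ 405 (mod 1103).
So M = 405. Bashir computes K = M^32 mod 1103.
405^1 ≡ 405 (mod 1103)
405^2 = (405^1)^2 ≡ 405^2 = 164025 ≡ 781 (mod 1103)
405^4 = (405^2)^2 ≡ 781^2 = 609961 ≡ 2 (mod 1103)
405^8 = (405^4)^2 ≡ 2^2 = 4 ≡ 4 (mod 1103)
405^16 = (405^8)^2 ≡ 4^2 = 16 ≡ 16 (mod 1103)
405^32 = (405^16)^2 ≡ 16^2 = 256 ≡ 256 (mod 1103)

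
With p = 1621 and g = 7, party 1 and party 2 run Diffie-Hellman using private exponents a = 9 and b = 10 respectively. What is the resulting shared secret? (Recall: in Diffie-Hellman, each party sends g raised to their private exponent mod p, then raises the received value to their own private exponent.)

433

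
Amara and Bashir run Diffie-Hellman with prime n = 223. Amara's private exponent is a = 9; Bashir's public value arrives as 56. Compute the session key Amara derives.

Shared key K = 56^9 mod 223.
56^1 ≡ 56 (mod 223)
56^2 = (56^1)^2 ≡ 56^2 = 3136 ≡ 14 (mod 223)
56^4 = (56^2)^2 ≡ 14^2 = 196 ≡ 196 (mod 223)
56^8 = (56^4)^2 ≡ 196^2 = 38416 ≡ 60 (mod 223)
56^9 = 56^8 · 56^1 ≡ 60 · 56 ≡ 15 (mod 223).

15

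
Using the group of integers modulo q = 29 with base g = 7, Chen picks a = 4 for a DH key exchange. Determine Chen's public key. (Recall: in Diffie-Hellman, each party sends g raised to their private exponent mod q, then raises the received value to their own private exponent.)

23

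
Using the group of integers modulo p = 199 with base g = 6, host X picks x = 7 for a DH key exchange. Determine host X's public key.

142

Public value = 6^7 mod 199.
6^1 ≡ 6 (mod 199)
6^2 = (6^1)^2 ≡ 6^2 = 36 ≡ 36 (mod 199)
6^4 = (6^2)^2 ≡ 36^2 = 1296 ≡ 102 (mod 199)
6^7 = 6^4 · 6^2 · 6^1 ≡ 102 · 36 · 6 ≡ 142 (mod 199).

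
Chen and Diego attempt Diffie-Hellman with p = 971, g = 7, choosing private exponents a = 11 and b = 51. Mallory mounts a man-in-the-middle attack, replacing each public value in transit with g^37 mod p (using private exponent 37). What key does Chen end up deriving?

770

Chen receives Mallory's public value M = 7^37 mod 971 instead of the honest one.
7^1 ≡ 7 (mod 971)
7^2 = (7^1)^2 ≡ 7^2 = 49 ≡ 49 (mod 971)
7^4 = (7^2)^2 ≡ 49^2 = 2401 ≡ 459 (mod 971)
7^8 = (7^4)^2 ≡ 459^2 = 210681 ≡ 945 (mod 971)
7^16 = (7^8)^2 ≡ 945^2 = 893025 ≡ 676 (mod 971)
7^32 = (7^16)^2 ≡ 676^2 = 456976 ≡ 606 (mod 971)
7^37 = 7^32 · 7^4 · 7^1 ≡ 606 · 459 · 7 ≡ 223 (mod 971).
So M = 223. Chen computes K = M^11 mod 971.
223^1 ≡ 223 (mod 971)
223^2 = (223^1)^2 ≡ 223^2 = 49729 ≡ 208 (mod 971)
223^4 = (223^2)^2 ≡ 208^2 = 43264 ≡ 540 (mod 971)
223^8 = (223^4)^2 ≡ 540^2 = 291600 ≡ 300 (mod 971)
223^11 = 223^8 · 223^2 · 223^1 ≡ 300 · 208 · 223 ≡ 770 (mod 971).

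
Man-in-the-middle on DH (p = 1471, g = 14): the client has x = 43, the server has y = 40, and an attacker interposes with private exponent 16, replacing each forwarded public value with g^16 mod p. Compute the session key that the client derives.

The client receives an attacker's public value M = 14^16 mod 1471 instead of the honest one.
14^1 ≡ 14 (mod 1471)
14^2 = (14^1)^2 ≡ 14^2 = 196 ≡ 196 (mod 1471)
14^4 = (14^2)^2 ≡ 196^2 = 38416 ≡ 170 (mod 1471)
14^8 = (14^4)^2 ≡ 170^2 = 28900 ≡ 951 (mod 1471)
14^16 = (14^8)^2 ≡ 951^2 = 904401 ≡ 1207 (mod 1471)
So M = 1207. The client computes K = M^43 mod 1471.
1207^1 ≡ 1207 (mod 1471)
1207^2 = (1207^1)^2 ≡ 1207^2 = 1456849 ≡ 559 (mod 1471)
1207^4 = (1207^2)^2 ≡ 559^2 = 312481 ≡ 629 (mod 1471)
1207^8 = (1207^4)^2 ≡ 629^2 = 395641 ≡ 1413 (mod 1471)
1207^16 = (1207^8)^2 ≡ 1413^2 = 1996569 ≡ 422 (mod 1471)
1207^32 = (1207^16)^2 ≡ 422^2 = 178084 ≡ 93 (mod 1471)
1207^43 = 1207^32 · 1207^8 · 1207^2 · 1207^1 ≡ 93 · 1413 · 559 · 1207 ≡ 649 (mod 1471).

649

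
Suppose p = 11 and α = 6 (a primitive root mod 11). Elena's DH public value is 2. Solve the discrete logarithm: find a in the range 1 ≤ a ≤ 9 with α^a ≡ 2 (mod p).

9

Try successive powers of 6 modulo 11:
6^1 ≡ 6
6^2 ≡ 3
6^3 ≡ 7
6^4 ≡ 9
6^5 ≡ 10
6^6 ≡ 5
6^7 ≡ 8
6^8 ≡ 4
6^9 ≡ 2
Found: a = 9.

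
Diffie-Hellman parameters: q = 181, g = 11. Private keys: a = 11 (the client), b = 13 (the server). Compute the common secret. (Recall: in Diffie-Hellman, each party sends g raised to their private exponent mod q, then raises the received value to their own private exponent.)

143

The server sends B = g^b mod q = 11^13 mod 181.
11^1 ≡ 11 (mod 181)
11^2 = (11^1)^2 ≡ 11^2 = 121 ≡ 121 (mod 181)
11^4 = (11^2)^2 ≡ 121^2 = 14641 ≡ 161 (mod 181)
11^8 = (11^4)^2 ≡ 161^2 = 25921 ≡ 38 (mod 181)
11^13 = 11^8 · 11^4 · 11^1 ≡ 38 · 161 · 11 ≡ 147 (mod 181).
So B = 147. The client then computes K = B^a mod q = 147^11 mod 181.
147^1 ≡ 147 (mod 181)
147^2 = (147^1)^2 ≡ 147^2 = 21609 ≡ 70 (mod 181)
147^4 = (147^2)^2 ≡ 70^2 = 4900 ≡ 13 (mod 181)
147^8 = (147^4)^2 ≡ 13^2 = 169 ≡ 169 (mod 181)
147^11 = 147^8 · 147^2 · 147^1 ≡ 169 · 70 · 147 ≡ 143 (mod 181).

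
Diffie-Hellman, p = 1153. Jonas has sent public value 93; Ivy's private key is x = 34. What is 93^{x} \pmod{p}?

Shared key K = 93^34 mod 1153.
93^1 ≡ 93 (mod 1153)
93^2 = (93^1)^2 ≡ 93^2 = 8649 ≡ 578 (mod 1153)
93^4 = (93^2)^2 ≡ 578^2 = 334084 ≡ 867 (mod 1153)
93^8 = (93^4)^2 ≡ 867^2 = 751689 ≡ 1086 (mod 1153)
93^16 = (93^8)^2 ≡ 1086^2 = 1179396 ≡ 1030 (mod 1153)
93^32 = (93^16)^2 ≡ 1030^2 = 1060900 ≡ 140 (mod 1153)
93^34 = 93^32 · 93^2 ≡ 140 · 578 ≡ 210 (mod 1153).

210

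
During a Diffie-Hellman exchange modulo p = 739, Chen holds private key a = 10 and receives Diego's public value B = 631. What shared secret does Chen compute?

Shared key K = 631^10 mod 739.
631^1 ≡ 631 (mod 739)
631^2 = (631^1)^2 ≡ 631^2 = 398161 ≡ 579 (mod 739)
631^4 = (631^2)^2 ≡ 579^2 = 335241 ≡ 474 (mod 739)
631^8 = (631^4)^2 ≡ 474^2 = 224676 ≡ 20 (mod 739)
631^10 = 631^8 · 631^2 ≡ 20 · 579 ≡ 495 (mod 739).

495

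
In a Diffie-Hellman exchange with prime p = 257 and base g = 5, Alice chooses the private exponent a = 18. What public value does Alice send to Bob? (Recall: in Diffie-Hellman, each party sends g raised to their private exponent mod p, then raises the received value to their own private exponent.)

Public value = 5^18 mod 257.
5^1 ≡ 5 (mod 257)
5^2 = (5^1)^2 ≡ 5^2 = 25 ≡ 25 (mod 257)
5^4 = (5^2)^2 ≡ 25^2 = 625 ≡ 111 (mod 257)
5^8 = (5^4)^2 ≡ 111^2 = 12321 ≡ 242 (mod 257)
5^16 = (5^8)^2 ≡ 242^2 = 58564 ≡ 225 (mod 257)
5^18 = 5^16 · 5^2 ≡ 225 · 25 ≡ 228 (mod 257).

228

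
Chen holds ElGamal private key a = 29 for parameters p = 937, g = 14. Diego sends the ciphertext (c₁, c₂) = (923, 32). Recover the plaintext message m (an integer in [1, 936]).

Shared mask s = c₁^a mod p = 923^29 mod 937.
923^1 ≡ 923 (mod 937)
923^2 = (923^1)^2 ≡ 923^2 = 851929 ≡ 196 (mod 937)
923^4 = (923^2)^2 ≡ 196^2 = 38416 ≡ 936 (mod 937)
923^8 = (923^4)^2 ≡ 936^2 = 876096 ≡ 1 (mod 937)
923^16 = (923^8)^2 ≡ 1^2 = 1 ≡ 1 (mod 937)
923^29 = 923^16 · 923^8 · 923^4 · 923^1 ≡ 1 · 1 · 936 · 923 ≡ 14 (mod 937).
So s = 14; s⁻¹ ≡ 67 (mod 937).
m = c₂ · s⁻¹ mod 937 = 32 · 67 mod 937 = 270.

270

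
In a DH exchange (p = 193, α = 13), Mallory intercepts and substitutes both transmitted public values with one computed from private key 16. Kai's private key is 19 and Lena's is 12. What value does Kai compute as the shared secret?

112

Kai receives Mallory's public value M = 13^16 mod 193 instead of the honest one.
13^1 ≡ 13 (mod 193)
13^2 = (13^1)^2 ≡ 13^2 = 169 ≡ 169 (mod 193)
13^4 = (13^2)^2 ≡ 169^2 = 28561 ≡ 190 (mod 193)
13^8 = (13^4)^2 ≡ 190^2 = 36100 ≡ 9 (mod 193)
13^16 = (13^8)^2 ≡ 9^2 = 81 ≡ 81 (mod 193)
So M = 81. Kai computes K = M^19 mod 193.
81^1 ≡ 81 (mod 193)
81^2 = (81^1)^2 ≡ 81^2 = 6561 ≡ 192 (mod 193)
81^4 = (81^2)^2 ≡ 192^2 = 36864 ≡ 1 (mod 193)
81^8 = (81^4)^2 ≡ 1^2 = 1 ≡ 1 (mod 193)
81^16 = (81^8)^2 ≡ 1^2 = 1 ≡ 1 (mod 193)
81^19 = 81^16 · 81^2 · 81^1 ≡ 1 · 192 · 81 ≡ 112 (mod 193).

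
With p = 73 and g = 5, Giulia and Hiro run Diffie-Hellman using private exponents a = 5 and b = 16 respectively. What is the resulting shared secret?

Giulia sends A = g^a mod p = 5^5 mod 73.
5^1 ≡ 5 (mod 73)
5^2 = (5^1)^2 ≡ 5^2 = 25 ≡ 25 (mod 73)
5^4 = (5^2)^2 ≡ 25^2 = 625 ≡ 41 (mod 73)
5^5 = 5^4 · 5^1 ≡ 41 · 5 ≡ 59 (mod 73).
So A = 59. Hiro then computes K = A^b mod p = 59^16 mod 73.
59^1 ≡ 59 (mod 73)
59^2 = (59^1)^2 ≡ 59^2 = 3481 ≡ 50 (mod 73)
59^4 = (59^2)^2 ≡ 50^2 = 2500 ≡ 18 (mod 73)
59^8 = (59^4)^2 ≡ 18^2 = 324 ≡ 32 (mod 73)
59^16 = (59^8)^2 ≡ 32^2 = 1024 ≡ 2 (mod 73)

2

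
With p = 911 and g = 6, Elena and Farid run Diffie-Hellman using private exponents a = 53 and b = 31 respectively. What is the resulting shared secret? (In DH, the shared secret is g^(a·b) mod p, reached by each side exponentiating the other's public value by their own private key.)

345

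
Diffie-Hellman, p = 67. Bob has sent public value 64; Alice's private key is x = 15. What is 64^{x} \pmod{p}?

Shared key K = 64^15 mod 67.
64^1 ≡ 64 (mod 67)
64^2 = (64^1)^2 ≡ 64^2 = 4096 ≡ 9 (mod 67)
64^4 = (64^2)^2 ≡ 9^2 = 81 ≡ 14 (mod 67)
64^8 = (64^4)^2 ≡ 14^2 = 196 ≡ 62 (mod 67)
64^15 = 64^8 · 64^4 · 64^2 · 64^1 ≡ 62 · 14 · 9 · 64 ≡ 14 (mod 67).

14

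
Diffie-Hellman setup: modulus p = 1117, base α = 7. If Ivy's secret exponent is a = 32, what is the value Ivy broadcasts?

765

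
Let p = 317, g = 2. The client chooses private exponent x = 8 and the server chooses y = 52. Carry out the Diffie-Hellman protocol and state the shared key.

The server sends B = g^y mod p = 2^52 mod 317.
2^1 ≡ 2 (mod 317)
2^2 = (2^1)^2 ≡ 2^2 = 4 ≡ 4 (mod 317)
2^4 = (2^2)^2 ≡ 4^2 = 16 ≡ 16 (mod 317)
2^8 = (2^4)^2 ≡ 16^2 = 256 ≡ 256 (mod 317)
2^16 = (2^8)^2 ≡ 256^2 = 65536 ≡ 234 (mod 317)
2^32 = (2^16)^2 ≡ 234^2 = 54756 ≡ 232 (mod 317)
2^52 = 2^32 · 2^16 · 2^4 ≡ 232 · 234 · 16 ≡ 28 (mod 317).
So B = 28. The client then computes K = B^x mod p = 28^8 mod 317.
28^1 ≡ 28 (mod 317)
28^2 = (28^1)^2 ≡ 28^2 = 784 ≡ 150 (mod 317)
28^4 = (28^2)^2 ≡ 150^2 = 22500 ≡ 310 (mod 317)
28^8 = (28^4)^2 ≡ 310^2 = 96100 ≡ 49 (mod 317)

49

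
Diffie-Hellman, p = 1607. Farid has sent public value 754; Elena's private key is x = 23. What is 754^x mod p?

1596

Shared key K = 754^23 mod 1607.
754^1 ≡ 754 (mod 1607)
754^2 = (754^1)^2 ≡ 754^2 = 568516 ≡ 1245 (mod 1607)
754^4 = (754^2)^2 ≡ 1245^2 = 1550025 ≡ 877 (mod 1607)
754^8 = (754^4)^2 ≡ 877^2 = 769129 ≡ 983 (mod 1607)
754^16 = (754^8)^2 ≡ 983^2 = 966289 ≡ 482 (mod 1607)
754^23 = 754^16 · 754^4 · 754^2 · 754^1 ≡ 482 · 877 · 1245 · 754 ≡ 1596 (mod 1607).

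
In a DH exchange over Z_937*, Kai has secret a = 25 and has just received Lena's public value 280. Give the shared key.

425

Shared key K = 280^25 mod 937.
280^1 ≡ 280 (mod 937)
280^2 = (280^1)^2 ≡ 280^2 = 78400 ≡ 629 (mod 937)
280^4 = (280^2)^2 ≡ 629^2 = 395641 ≡ 227 (mod 937)
280^8 = (280^4)^2 ≡ 227^2 = 51529 ≡ 931 (mod 937)
280^16 = (280^8)^2 ≡ 931^2 = 866761 ≡ 36 (mod 937)
280^25 = 280^16 · 280^8 · 280^1 ≡ 36 · 931 · 280 ≡ 425 (mod 937).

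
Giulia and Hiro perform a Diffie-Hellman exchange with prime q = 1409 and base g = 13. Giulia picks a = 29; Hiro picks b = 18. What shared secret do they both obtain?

275

Giulia sends A = g^a mod q = 13^29 mod 1409.
13^1 ≡ 13 (mod 1409)
13^2 = (13^1)^2 ≡ 13^2 = 169 ≡ 169 (mod 1409)
13^4 = (13^2)^2 ≡ 169^2 = 28561 ≡ 381 (mod 1409)
13^8 = (13^4)^2 ≡ 381^2 = 145161 ≡ 34 (mod 1409)
13^16 = (13^8)^2 ≡ 34^2 = 1156 ≡ 1156 (mod 1409)
13^29 = 13^16 · 13^8 · 13^4 · 13^1 ≡ 1156 · 34 · 381 · 13 ≡ 1045 (mod 1409).
So A = 1045. Hiro then computes K = A^b mod q = 1045^18 mod 1409.
1045^1 ≡ 1045 (mod 1409)
1045^2 = (1045^1)^2 ≡ 1045^2 = 1092025 ≡ 50 (mod 1409)
1045^4 = (1045^2)^2 ≡ 50^2 = 2500 ≡ 1091 (mod 1409)
1045^8 = (1045^4)^2 ≡ 1091^2 = 1190281 ≡ 1085 (mod 1409)
1045^16 = (1045^8)^2 ≡ 1085^2 = 1177225 ≡ 710 (mod 1409)
1045^18 = 1045^16 · 1045^2 ≡ 710 · 50 ≡ 275 (mod 1409).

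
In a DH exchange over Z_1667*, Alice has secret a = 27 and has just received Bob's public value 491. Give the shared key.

Shared key K = 491^27 mod 1667.
491^1 ≡ 491 (mod 1667)
491^2 = (491^1)^2 ≡ 491^2 = 241081 ≡ 1033 (mod 1667)
491^4 = (491^2)^2 ≡ 1033^2 = 1067089 ≡ 209 (mod 1667)
491^8 = (491^4)^2 ≡ 209^2 = 43681 ≡ 339 (mod 1667)
491^16 = (491^8)^2 ≡ 339^2 = 114921 ≡ 1565 (mod 1667)
491^27 = 491^16 · 491^8 · 491^2 · 491^1 ≡ 1565 · 339 · 1033 · 491 ≡ 1578 (mod 1667).

1578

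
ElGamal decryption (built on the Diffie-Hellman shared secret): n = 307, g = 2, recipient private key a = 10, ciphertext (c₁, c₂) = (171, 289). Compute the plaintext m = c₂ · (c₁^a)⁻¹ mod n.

19

Shared mask s = c₁^a mod n = 171^10 mod 307.
171^1 ≡ 171 (mod 307)
171^2 = (171^1)^2 ≡ 171^2 = 29241 ≡ 76 (mod 307)
171^4 = (171^2)^2 ≡ 76^2 = 5776 ≡ 250 (mod 307)
171^8 = (171^4)^2 ≡ 250^2 = 62500 ≡ 179 (mod 307)
171^10 = 171^8 · 171^2 ≡ 179 · 76 ≡ 96 (mod 307).
So s = 96; s⁻¹ ≡ 16 (mod 307).
m = c₂ · s⁻¹ mod 307 = 289 · 16 mod 307 = 19.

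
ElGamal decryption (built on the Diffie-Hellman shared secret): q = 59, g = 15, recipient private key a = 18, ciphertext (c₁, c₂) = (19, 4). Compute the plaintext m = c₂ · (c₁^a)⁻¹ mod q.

Shared mask s = c₁^a mod q = 19^18 mod 59.
19^1 ≡ 19 (mod 59)
19^2 = (19^1)^2 ≡ 19^2 = 361 ≡ 7 (mod 59)
19^4 = (19^2)^2 ≡ 7^2 = 49 ≡ 49 (mod 59)
19^8 = (19^4)^2 ≡ 49^2 = 2401 ≡ 41 (mod 59)
19^16 = (19^8)^2 ≡ 41^2 = 1681 ≡ 29 (mod 59)
19^18 = 19^16 · 19^2 ≡ 29 · 7 ≡ 26 (mod 59).
So s = 26; s⁻¹ ≡ 25 (mod 59).
m = c₂ · s⁻¹ mod 59 = 4 · 25 mod 59 = 41.

41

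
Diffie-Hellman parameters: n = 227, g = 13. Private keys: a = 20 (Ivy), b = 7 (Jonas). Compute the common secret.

19

Ivy sends A = g^a mod n = 13^20 mod 227.
13^1 ≡ 13 (mod 227)
13^2 = (13^1)^2 ≡ 13^2 = 169 ≡ 169 (mod 227)
13^4 = (13^2)^2 ≡ 169^2 = 28561 ≡ 186 (mod 227)
13^8 = (13^4)^2 ≡ 186^2 = 34596 ≡ 92 (mod 227)
13^16 = (13^8)^2 ≡ 92^2 = 8464 ≡ 65 (mod 227)
13^20 = 13^16 · 13^4 ≡ 65 · 186 ≡ 59 (mod 227).
So A = 59. Jonas then computes K = A^b mod n = 59^7 mod 227.
59^1 ≡ 59 (mod 227)
59^2 = (59^1)^2 ≡ 59^2 = 3481 ≡ 76 (mod 227)
59^4 = (59^2)^2 ≡ 76^2 = 5776 ≡ 101 (mod 227)
59^7 = 59^4 · 59^2 · 59^1 ≡ 101 · 76 · 59 ≡ 19 (mod 227).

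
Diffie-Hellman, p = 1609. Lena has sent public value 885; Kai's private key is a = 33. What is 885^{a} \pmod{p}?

878

Shared key K = 885^33 mod 1609.
885^1 ≡ 885 (mod 1609)
885^2 = (885^1)^2 ≡ 885^2 = 783225 ≡ 1251 (mod 1609)
885^4 = (885^2)^2 ≡ 1251^2 = 1565001 ≡ 1053 (mod 1609)
885^8 = (885^4)^2 ≡ 1053^2 = 1108809 ≡ 208 (mod 1609)
885^16 = (885^8)^2 ≡ 208^2 = 43264 ≡ 1430 (mod 1609)
885^32 = (885^16)^2 ≡ 1430^2 = 2044900 ≡ 1470 (mod 1609)
885^33 = 885^32 · 885^1 ≡ 1470 · 885 ≡ 878 (mod 1609).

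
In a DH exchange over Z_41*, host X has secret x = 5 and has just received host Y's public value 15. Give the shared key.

14

Shared key K = 15^5 mod 41.
15^1 ≡ 15 (mod 41)
15^2 = (15^1)^2 ≡ 15^2 = 225 ≡ 20 (mod 41)
15^4 = (15^2)^2 ≡ 20^2 = 400 ≡ 31 (mod 41)
15^5 = 15^4 · 15^1 ≡ 31 · 15 ≡ 14 (mod 41).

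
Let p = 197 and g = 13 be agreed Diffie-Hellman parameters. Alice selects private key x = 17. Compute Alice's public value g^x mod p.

Public value = 13^17 mod 197.
13^1 ≡ 13 (mod 197)
13^2 = (13^1)^2 ≡ 13^2 = 169 ≡ 169 (mod 197)
13^4 = (13^2)^2 ≡ 169^2 = 28561 ≡ 193 (mod 197)
13^8 = (13^4)^2 ≡ 193^2 = 37249 ≡ 16 (mod 197)
13^16 = (13^8)^2 ≡ 16^2 = 256 ≡ 59 (mod 197)
13^17 = 13^16 · 13^1 ≡ 59 · 13 ≡ 176 (mod 197).

176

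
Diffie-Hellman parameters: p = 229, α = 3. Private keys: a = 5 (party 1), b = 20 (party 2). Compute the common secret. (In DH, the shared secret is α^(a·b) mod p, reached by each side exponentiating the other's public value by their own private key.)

171

Party 2 sends B = α^b mod p = 3^20 mod 229.
3^1 ≡ 3 (mod 229)
3^2 = (3^1)^2 ≡ 3^2 = 9 ≡ 9 (mod 229)
3^4 = (3^2)^2 ≡ 9^2 = 81 ≡ 81 (mod 229)
3^8 = (3^4)^2 ≡ 81^2 = 6561 ≡ 149 (mod 229)
3^16 = (3^8)^2 ≡ 149^2 = 22201 ≡ 217 (mod 229)
3^20 = 3^16 · 3^4 ≡ 217 · 81 ≡ 173 (mod 229).
So B = 173. Party 1 then computes K = B^a mod p = 173^5 mod 229.
173^1 ≡ 173 (mod 229)
173^2 = (173^1)^2 ≡ 173^2 = 29929 ≡ 159 (mod 229)
173^4 = (173^2)^2 ≡ 159^2 = 25281 ≡ 91 (mod 229)
173^5 = 173^4 · 173^1 ≡ 91 · 173 ≡ 171 (mod 229).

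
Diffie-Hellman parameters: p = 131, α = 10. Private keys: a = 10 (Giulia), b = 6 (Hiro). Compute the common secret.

39

Hiro sends B = α^b mod p = 10^6 mod 131.
10^1 ≡ 10 (mod 131)
10^2 = (10^1)^2 ≡ 10^2 = 100 ≡ 100 (mod 131)
10^4 = (10^2)^2 ≡ 100^2 = 10000 ≡ 44 (mod 131)
10^6 = 10^4 · 10^2 ≡ 44 · 100 ≡ 77 (mod 131).
So B = 77. Giulia then computes K = B^a mod p = 77^10 mod 131.
77^1 ≡ 77 (mod 131)
77^2 = (77^1)^2 ≡ 77^2 = 5929 ≡ 34 (mod 131)
77^4 = (77^2)^2 ≡ 34^2 = 1156 ≡ 108 (mod 131)
77^8 = (77^4)^2 ≡ 108^2 = 11664 ≡ 5 (mod 131)
77^10 = 77^8 · 77^2 ≡ 5 · 34 ≡ 39 (mod 131).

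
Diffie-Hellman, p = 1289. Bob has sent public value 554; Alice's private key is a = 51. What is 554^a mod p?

348

Shared key K = 554^51 mod 1289.
554^1 ≡ 554 (mod 1289)
554^2 = (554^1)^2 ≡ 554^2 = 306916 ≡ 134 (mod 1289)
554^4 = (554^2)^2 ≡ 134^2 = 17956 ≡ 1199 (mod 1289)
554^8 = (554^4)^2 ≡ 1199^2 = 1437601 ≡ 366 (mod 1289)
554^16 = (554^8)^2 ≡ 366^2 = 133956 ≡ 1189 (mod 1289)
554^32 = (554^16)^2 ≡ 1189^2 = 1413721 ≡ 977 (mod 1289)
554^51 = 554^32 · 554^16 · 554^2 · 554^1 ≡ 977 · 1189 · 134 · 554 ≡ 348 (mod 1289).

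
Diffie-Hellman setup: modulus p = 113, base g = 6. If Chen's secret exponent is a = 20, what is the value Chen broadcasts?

Public value = 6^{20} \pmod{113}.
6^1 ≡ 6 (mod 113)
6^2 = (6^1)^2 ≡ 6^2 = 36 ≡ 36 (mod 113)
6^4 = (6^2)^2 ≡ 36^2 = 1296 ≡ 53 (mod 113)
6^8 = (6^4)^2 ≡ 53^2 = 2809 ≡ 97 (mod 113)
6^16 = (6^8)^2 ≡ 97^2 = 9409 ≡ 30 (mod 113)
6^20 = 6^16 · 6^4 ≡ 30 · 53 ≡ 8 (mod 113).

8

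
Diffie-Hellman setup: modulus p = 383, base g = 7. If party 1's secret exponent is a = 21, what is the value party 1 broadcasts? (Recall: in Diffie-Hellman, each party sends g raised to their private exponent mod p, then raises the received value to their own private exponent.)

57

Public value = 7^{21} \pmod{383}.
7^1 ≡ 7 (mod 383)
7^2 = (7^1)^2 ≡ 7^2 = 49 ≡ 49 (mod 383)
7^4 = (7^2)^2 ≡ 49^2 = 2401 ≡ 103 (mod 383)
7^8 = (7^4)^2 ≡ 103^2 = 10609 ≡ 268 (mod 383)
7^16 = (7^8)^2 ≡ 268^2 = 71824 ≡ 203 (mod 383)
7^21 = 7^16 · 7^4 · 7^1 ≡ 203 · 103 · 7 ≡ 57 (mod 383).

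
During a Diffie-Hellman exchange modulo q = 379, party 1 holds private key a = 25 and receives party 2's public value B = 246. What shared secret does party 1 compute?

Shared key K = 246^25 mod 379.
246^1 ≡ 246 (mod 379)
246^2 = (246^1)^2 ≡ 246^2 = 60516 ≡ 255 (mod 379)
246^4 = (246^2)^2 ≡ 255^2 = 65025 ≡ 216 (mod 379)
246^8 = (246^4)^2 ≡ 216^2 = 46656 ≡ 39 (mod 379)
246^16 = (246^8)^2 ≡ 39^2 = 1521 ≡ 5 (mod 379)
246^25 = 246^16 · 246^8 · 246^1 ≡ 5 · 39 · 246 ≡ 216 (mod 379).

216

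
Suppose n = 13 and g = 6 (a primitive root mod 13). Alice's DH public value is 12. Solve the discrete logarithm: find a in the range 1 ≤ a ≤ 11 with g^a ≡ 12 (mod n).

6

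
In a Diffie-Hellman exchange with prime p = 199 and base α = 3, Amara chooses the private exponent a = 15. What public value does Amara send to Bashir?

Public value = 3^15 mod 199.
3^1 ≡ 3 (mod 199)
3^2 = (3^1)^2 ≡ 3^2 = 9 ≡ 9 (mod 199)
3^4 = (3^2)^2 ≡ 9^2 = 81 ≡ 81 (mod 199)
3^8 = (3^4)^2 ≡ 81^2 = 6561 ≡ 193 (mod 199)
3^15 = 3^8 · 3^4 · 3^2 · 3^1 ≡ 193 · 81 · 9 · 3 ≡ 12 (mod 199).

12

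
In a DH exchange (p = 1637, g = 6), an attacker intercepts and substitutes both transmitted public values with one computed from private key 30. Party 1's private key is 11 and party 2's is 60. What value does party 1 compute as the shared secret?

828

Party 1 receives an attacker's public value M = 6^30 mod 1637 instead of the honest one.
6^1 ≡ 6 (mod 1637)
6^2 = (6^1)^2 ≡ 6^2 = 36 ≡ 36 (mod 1637)
6^4 = (6^2)^2 ≡ 36^2 = 1296 ≡ 1296 (mod 1637)
6^8 = (6^4)^2 ≡ 1296^2 = 1679616 ≡ 54 (mod 1637)
6^16 = (6^8)^2 ≡ 54^2 = 2916 ≡ 1279 (mod 1637)
6^30 = 6^16 · 6^8 · 6^4 · 6^2 ≡ 1279 · 54 · 1296 · 36 ≡ 468 (mod 1637).
So M = 468. Party 1 computes K = M^11 mod 1637.
468^1 ≡ 468 (mod 1637)
468^2 = (468^1)^2 ≡ 468^2 = 219024 ≡ 1303 (mod 1637)
468^4 = (468^2)^2 ≡ 1303^2 = 1697809 ≡ 240 (mod 1637)
468^8 = (468^4)^2 ≡ 240^2 = 57600 ≡ 305 (mod 1637)
468^11 = 468^8 · 468^2 · 468^1 ≡ 305 · 1303 · 468 ≡ 828 (mod 1637).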